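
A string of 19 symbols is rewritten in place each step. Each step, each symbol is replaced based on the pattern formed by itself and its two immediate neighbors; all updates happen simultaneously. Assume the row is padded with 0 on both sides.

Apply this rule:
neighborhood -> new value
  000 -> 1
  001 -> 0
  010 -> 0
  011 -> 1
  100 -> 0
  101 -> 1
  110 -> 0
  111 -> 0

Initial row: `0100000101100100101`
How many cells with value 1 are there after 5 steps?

0001110011000000010
1101000010011111000
1010011000010000011
0100010011000111010
0001000010010100100
count of 1: 5

5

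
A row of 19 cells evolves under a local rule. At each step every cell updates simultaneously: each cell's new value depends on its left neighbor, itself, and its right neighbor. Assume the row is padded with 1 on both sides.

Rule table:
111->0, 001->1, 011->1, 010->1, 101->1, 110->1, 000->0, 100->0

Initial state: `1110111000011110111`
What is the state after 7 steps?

0011101000110011100
0110111001110110101
1111101011011111111
0000111111110000000
0001100000010000001
0011100000110000011
0110100001110000110

0110100001110000110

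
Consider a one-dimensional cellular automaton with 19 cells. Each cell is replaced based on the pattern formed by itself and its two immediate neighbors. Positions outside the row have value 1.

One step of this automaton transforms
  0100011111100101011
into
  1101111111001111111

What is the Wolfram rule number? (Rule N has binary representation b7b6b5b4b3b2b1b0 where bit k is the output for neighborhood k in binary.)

position 6: 111 → 1  (bit 7 = 1)
position 10: 110 → 0  (bit 6 = 0)
position 0: 101 → 1  (bit 5 = 1)
position 2: 100 → 0  (bit 4 = 0)
position 5: 011 → 1  (bit 3 = 1)
position 1: 010 → 1  (bit 2 = 1)
position 4: 001 → 1  (bit 1 = 1)
position 3: 000 → 1  (bit 0 = 1)
bits b7..b0 = 10101111 = 175

175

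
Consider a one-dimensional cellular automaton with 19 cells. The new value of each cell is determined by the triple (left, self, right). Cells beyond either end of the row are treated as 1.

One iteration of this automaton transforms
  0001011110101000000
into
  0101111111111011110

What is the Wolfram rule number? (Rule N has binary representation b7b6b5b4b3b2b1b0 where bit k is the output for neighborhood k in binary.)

position 6: 111 → 1  (bit 7 = 1)
position 8: 110 → 1  (bit 6 = 1)
position 4: 101 → 1  (bit 5 = 1)
position 0: 100 → 0  (bit 4 = 0)
position 5: 011 → 1  (bit 3 = 1)
position 3: 010 → 1  (bit 2 = 1)
position 2: 001 → 0  (bit 1 = 0)
position 1: 000 → 1  (bit 0 = 1)
bits b7..b0 = 11101101 = 237

237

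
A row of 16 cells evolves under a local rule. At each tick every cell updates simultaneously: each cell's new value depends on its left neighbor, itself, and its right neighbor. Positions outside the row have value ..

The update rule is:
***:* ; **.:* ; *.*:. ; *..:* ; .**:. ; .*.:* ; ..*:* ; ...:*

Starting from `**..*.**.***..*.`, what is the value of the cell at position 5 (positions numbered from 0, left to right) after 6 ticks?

.

.****..*..******
*.********.*****
*..*******..****
***.********.***
.**..*******..**
*.***.********.*
position 5 holds .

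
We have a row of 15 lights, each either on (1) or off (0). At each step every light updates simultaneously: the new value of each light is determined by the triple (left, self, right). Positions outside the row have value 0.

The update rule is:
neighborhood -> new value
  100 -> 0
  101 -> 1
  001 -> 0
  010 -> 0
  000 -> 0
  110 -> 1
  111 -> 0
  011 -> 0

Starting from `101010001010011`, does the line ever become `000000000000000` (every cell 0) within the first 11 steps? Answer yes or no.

yes

010100000100001
001000000000000
000000000000000
all cells are 0 at step 3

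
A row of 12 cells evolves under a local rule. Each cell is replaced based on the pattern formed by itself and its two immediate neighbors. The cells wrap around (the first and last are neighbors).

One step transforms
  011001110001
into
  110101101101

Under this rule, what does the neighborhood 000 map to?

At position 9 the neighborhood is 000; the next row has 1 there.

1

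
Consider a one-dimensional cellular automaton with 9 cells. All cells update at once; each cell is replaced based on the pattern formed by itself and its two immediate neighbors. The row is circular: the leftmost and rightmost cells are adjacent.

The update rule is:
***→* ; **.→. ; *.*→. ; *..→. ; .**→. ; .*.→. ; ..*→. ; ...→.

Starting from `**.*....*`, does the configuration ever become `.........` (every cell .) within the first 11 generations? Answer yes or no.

yes

generation 1: *........
generation 2: .........
all cells are . at generation 2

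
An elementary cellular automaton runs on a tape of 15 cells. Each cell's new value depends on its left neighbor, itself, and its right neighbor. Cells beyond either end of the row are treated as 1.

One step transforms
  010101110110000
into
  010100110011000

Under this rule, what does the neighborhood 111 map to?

1

At position 6 the neighborhood is 111; the next row has 1 there.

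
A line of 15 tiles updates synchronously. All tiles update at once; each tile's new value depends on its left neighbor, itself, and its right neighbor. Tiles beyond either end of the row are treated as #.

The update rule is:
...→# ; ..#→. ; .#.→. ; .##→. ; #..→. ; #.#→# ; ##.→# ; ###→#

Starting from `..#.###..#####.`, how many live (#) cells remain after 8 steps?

step 1: ...#.##...#####
step 2: .#..#.#.#..####
step 3: #....#.#....###
step 4: #.##..#..##..##
step 5: ##.#......#...#
step 6: ###..####...#..
step 7: ###...###.#....
step 8: ###.#..###..##.
count of #: 9

9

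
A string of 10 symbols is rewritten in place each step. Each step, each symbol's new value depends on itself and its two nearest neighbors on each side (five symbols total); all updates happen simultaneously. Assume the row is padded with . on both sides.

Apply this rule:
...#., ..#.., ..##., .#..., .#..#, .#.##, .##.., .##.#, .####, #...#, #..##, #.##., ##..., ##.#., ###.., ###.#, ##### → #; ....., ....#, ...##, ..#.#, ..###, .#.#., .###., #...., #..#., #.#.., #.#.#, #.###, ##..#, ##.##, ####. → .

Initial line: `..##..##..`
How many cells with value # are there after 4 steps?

5

..##.####.
..##..#.##
..##...###
..####...#
count of #: 5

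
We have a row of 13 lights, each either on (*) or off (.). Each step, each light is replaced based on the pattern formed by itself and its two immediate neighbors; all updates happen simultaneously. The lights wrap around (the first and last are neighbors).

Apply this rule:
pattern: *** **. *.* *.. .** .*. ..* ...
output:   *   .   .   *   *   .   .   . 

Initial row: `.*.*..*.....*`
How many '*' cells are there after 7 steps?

....*..*.....
.....*..*....
......*..*...
.......*..*..
........*..*.
.........*..*
*.........*..
count of *: 2

2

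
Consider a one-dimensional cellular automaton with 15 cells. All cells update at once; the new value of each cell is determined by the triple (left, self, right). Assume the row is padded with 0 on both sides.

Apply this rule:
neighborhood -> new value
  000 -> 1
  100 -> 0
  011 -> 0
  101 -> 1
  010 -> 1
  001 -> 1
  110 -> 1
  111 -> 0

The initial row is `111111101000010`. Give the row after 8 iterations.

111111111110010

iteration 1: 000000111011110
iteration 2: 111111001100010
iteration 3: 000001010101110
iteration 4: 111111111110010
iteration 5: 000000000010110
iteration 6: 111111111111010
iteration 7: 000000000001110
iteration 8: 111111111110010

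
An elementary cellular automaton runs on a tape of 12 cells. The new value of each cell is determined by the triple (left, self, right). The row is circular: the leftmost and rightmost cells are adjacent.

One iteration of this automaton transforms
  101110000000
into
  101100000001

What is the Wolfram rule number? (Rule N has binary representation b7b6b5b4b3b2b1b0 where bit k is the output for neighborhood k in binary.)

142

position 3: 111 → 1  (bit 7 = 1)
position 4: 110 → 0  (bit 6 = 0)
position 1: 101 → 0  (bit 5 = 0)
position 5: 100 → 0  (bit 4 = 0)
position 2: 011 → 1  (bit 3 = 1)
position 0: 010 → 1  (bit 2 = 1)
position 11: 001 → 1  (bit 1 = 1)
position 6: 000 → 0  (bit 0 = 0)
bits b7..b0 = 10001110 = 142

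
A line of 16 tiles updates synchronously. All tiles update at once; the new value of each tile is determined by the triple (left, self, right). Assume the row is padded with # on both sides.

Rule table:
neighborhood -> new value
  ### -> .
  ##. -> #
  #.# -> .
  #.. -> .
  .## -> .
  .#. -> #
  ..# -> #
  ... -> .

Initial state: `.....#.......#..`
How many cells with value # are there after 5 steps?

8

....##......##.#
...#.#.....#.#..
..##.#....##.#.#
.#.#.#...#.#.#..
.#.#.#..##.#.#.#
count of #: 8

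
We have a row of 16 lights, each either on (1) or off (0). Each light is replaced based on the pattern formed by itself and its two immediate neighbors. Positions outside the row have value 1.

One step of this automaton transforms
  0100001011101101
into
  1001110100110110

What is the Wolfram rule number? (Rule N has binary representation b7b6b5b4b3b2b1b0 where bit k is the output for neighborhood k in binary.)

position 9: 111 → 0  (bit 7 = 0)
position 10: 110 → 1  (bit 6 = 1)
position 0: 101 → 1  (bit 5 = 1)
position 2: 100 → 0  (bit 4 = 0)
position 8: 011 → 0  (bit 3 = 0)
position 1: 010 → 0  (bit 2 = 0)
position 5: 001 → 1  (bit 1 = 1)
position 3: 000 → 1  (bit 0 = 1)
bits b7..b0 = 01100011 = 99

99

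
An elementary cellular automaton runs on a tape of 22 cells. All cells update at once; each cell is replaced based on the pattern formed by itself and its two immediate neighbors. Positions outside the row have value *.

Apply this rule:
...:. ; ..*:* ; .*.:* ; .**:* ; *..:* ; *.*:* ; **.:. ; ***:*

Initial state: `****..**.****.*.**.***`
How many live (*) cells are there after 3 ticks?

18

***.***.****.****.****
**.***.****.****.*****
*.***.****.****.******
count of *: 18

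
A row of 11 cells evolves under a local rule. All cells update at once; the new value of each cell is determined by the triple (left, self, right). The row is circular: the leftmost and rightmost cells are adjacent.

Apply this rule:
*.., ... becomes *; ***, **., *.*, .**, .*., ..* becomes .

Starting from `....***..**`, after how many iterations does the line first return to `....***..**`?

***....*...
...***..**.
**....*...*
..***..**..
*....*...**
.***..**...
....*...***
***..**....
...*...***.
**..**....*
..*...***..
*..**....**
.*...***...
..**....***
*...***....
.**....***.
...***....*
**....***..
..***....*.
*....***..*
.***....*..
....***..**

22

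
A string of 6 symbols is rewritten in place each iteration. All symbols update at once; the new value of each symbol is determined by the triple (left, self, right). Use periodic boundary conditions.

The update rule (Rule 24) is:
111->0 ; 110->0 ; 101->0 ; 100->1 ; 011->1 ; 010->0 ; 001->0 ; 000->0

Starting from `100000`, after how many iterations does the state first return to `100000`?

6

010000
001000
000100
000010
000001
100000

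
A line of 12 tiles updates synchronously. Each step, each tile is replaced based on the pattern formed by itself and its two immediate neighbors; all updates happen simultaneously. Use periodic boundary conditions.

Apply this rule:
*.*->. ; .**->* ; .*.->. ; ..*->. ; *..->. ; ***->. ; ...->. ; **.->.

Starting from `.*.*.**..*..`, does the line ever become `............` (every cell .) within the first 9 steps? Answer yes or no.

step 1: .....*......
step 2: ............
all cells are . at step 2

yes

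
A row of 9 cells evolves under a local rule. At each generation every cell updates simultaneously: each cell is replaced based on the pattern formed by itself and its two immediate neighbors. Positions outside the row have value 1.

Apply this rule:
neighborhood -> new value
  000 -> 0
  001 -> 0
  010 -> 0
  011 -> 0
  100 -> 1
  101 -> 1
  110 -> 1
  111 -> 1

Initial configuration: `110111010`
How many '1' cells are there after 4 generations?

111011101
111101110
111110111
111111011
count of 1: 8

8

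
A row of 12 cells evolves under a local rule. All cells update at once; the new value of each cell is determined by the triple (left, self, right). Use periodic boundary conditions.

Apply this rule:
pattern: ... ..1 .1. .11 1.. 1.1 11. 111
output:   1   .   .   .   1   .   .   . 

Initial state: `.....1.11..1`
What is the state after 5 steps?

11.....1..11

1111.....1..
....1111..1.
111.....1..1
...1111..1..
11.....1..11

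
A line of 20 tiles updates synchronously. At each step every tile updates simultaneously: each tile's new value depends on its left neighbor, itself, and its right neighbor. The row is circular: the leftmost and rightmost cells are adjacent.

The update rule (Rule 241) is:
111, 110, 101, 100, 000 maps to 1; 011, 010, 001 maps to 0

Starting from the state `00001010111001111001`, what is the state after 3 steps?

00111001010111001111

11100101011100111100
01110010101110011110
00111001010111001111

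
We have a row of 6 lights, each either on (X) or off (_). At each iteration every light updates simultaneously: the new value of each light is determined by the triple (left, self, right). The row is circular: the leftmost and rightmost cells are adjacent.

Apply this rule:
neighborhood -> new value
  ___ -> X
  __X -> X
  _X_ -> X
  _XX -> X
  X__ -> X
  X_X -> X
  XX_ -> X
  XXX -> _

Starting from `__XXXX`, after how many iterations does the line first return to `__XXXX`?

XXX__X
__XXXX

2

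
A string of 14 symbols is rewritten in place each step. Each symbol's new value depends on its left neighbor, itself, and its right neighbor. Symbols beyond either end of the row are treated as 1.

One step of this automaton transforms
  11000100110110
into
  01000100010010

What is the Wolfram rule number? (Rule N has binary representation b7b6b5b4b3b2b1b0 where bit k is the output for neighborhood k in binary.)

68

position 0: 111 → 0  (bit 7 = 0)
position 1: 110 → 1  (bit 6 = 1)
position 10: 101 → 0  (bit 5 = 0)
position 2: 100 → 0  (bit 4 = 0)
position 8: 011 → 0  (bit 3 = 0)
position 5: 010 → 1  (bit 2 = 1)
position 4: 001 → 0  (bit 1 = 0)
position 3: 000 → 0  (bit 0 = 0)
bits b7..b0 = 01000100 = 68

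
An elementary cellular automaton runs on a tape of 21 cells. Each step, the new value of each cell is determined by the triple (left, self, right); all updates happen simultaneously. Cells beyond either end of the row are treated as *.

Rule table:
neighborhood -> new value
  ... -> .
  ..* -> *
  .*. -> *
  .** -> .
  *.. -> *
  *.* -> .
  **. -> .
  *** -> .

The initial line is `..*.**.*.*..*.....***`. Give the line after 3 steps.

***....*.*****...*...
...*..**......*.***.*
*.****..*....**......

*.****..*....**......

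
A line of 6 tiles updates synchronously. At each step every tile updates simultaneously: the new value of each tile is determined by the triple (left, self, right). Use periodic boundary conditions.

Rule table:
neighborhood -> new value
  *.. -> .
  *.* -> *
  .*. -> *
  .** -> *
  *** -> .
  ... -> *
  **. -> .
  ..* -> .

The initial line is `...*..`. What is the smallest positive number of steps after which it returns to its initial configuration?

18

**.*.*
..****
..*...
*.*.**
.****.
.*....
.*.***
****..
*.....
*.***.
***..*
.....*
.***.*
**..**
....*.
***.*.
*..***
...*..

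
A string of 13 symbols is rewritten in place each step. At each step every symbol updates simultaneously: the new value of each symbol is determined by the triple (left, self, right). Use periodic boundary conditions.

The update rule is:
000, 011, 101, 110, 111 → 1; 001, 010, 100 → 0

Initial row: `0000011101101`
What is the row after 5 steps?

0111011111110
0111111111110
0111111111110  (fixed point — unchanged through step 5)

0111111111110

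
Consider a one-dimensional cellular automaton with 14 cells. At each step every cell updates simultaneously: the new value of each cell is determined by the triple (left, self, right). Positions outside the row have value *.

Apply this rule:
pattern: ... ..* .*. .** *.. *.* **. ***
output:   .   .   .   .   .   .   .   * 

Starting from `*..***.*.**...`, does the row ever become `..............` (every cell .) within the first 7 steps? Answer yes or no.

step 1: ....*.........
step 2: ..............
all cells are . at step 2

yes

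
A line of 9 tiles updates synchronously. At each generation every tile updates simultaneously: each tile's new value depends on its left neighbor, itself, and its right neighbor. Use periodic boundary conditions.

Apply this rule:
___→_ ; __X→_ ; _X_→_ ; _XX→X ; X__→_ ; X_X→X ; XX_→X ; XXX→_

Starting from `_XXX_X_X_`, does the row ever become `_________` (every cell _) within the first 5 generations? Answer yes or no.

_X_XX_X__
__XXXX___
__X__X___
_________
all cells are _ at generation 4

yes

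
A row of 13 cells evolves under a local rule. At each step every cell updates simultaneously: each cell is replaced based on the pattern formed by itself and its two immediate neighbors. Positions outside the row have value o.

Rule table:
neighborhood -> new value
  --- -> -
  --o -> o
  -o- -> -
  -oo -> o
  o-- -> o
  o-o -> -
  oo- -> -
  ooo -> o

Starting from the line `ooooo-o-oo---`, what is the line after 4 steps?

oooo----o-o-o
ooo-o--o----o
oo---oo-o--oo
o-o-oo---oooo

o-o-oo---oooo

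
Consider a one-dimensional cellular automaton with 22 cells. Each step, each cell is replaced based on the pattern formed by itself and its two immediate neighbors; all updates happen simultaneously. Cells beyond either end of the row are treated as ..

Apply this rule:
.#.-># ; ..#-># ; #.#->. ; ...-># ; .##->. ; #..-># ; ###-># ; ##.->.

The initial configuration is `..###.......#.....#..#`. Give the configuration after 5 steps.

##.#.#################
...#..###############.
######.#############.#
.####...###########..#
#.##.###.#########.###

#.##.###.#########.###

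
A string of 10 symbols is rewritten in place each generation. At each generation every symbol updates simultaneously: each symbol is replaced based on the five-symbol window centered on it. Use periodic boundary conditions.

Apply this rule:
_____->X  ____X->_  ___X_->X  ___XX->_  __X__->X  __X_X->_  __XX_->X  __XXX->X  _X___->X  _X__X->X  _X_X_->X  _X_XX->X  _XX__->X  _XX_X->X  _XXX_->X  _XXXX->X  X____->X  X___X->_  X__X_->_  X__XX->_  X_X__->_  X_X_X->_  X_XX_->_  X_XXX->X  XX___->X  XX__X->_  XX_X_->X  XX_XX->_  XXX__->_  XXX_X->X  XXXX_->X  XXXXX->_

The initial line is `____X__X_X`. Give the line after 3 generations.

X_X_XXX_X_

XX_XXX__X_
_X_XX____X
X_X_XXX_X_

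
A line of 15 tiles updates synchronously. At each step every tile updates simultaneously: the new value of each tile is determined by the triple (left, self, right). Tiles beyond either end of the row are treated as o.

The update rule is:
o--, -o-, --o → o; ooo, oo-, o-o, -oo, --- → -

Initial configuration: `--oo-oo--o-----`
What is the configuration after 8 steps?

---oooo---oooo-

oo-----oooo---o
--o---o----o-o-
oooo-ooo--oo-o-
--------oo---o-
o------o--o-oo-
-o----ooooo----
-oo--o-----o--o
---oooo---oooo-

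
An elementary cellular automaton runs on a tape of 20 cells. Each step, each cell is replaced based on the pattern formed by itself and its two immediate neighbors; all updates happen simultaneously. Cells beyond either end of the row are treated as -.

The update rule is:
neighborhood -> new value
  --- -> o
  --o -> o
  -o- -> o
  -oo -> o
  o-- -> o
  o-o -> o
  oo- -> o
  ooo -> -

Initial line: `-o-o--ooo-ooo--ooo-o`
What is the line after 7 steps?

ooooooo-ooo-oooo-ooo
o-----ooo-ooo--ooo-o
ooooooo-ooo-oooo-ooo  (repeats step 1; period 2)
step 7: ooooooo-ooo-oooo-ooo

ooooooo-ooo-oooo-ooo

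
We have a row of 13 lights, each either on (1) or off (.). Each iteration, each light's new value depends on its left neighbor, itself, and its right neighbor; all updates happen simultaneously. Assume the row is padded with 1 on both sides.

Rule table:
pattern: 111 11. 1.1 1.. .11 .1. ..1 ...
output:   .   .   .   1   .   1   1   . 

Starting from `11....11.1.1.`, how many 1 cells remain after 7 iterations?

..1..1...1.1.
1111111.11.1.
...........1.
1.........11.
.1.......1...
.11.....111.1
...1...1.....
count of 1: 2

2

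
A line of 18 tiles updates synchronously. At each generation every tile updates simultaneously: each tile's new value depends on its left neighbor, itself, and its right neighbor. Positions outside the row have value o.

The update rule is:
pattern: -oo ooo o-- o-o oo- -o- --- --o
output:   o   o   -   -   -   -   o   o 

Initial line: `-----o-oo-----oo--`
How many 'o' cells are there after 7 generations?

13

-oooo--o--ooooo--o
-ooo--o--ooooo--oo
-oo--o--ooooo--ooo
-o--o--ooooo--oooo
---o--ooooo--ooooo
-oo--ooooo--oooooo
-o--ooooo--ooooooo
count of o: 13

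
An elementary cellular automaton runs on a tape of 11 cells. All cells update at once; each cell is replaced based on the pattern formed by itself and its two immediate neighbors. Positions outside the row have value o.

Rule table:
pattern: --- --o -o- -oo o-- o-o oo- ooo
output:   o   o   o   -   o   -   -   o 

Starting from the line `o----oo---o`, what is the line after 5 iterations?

-oooo--ooo-
--oo-oo-o--
oo------ooo
o-oooooo-oo
---oooo---o

---oooo---o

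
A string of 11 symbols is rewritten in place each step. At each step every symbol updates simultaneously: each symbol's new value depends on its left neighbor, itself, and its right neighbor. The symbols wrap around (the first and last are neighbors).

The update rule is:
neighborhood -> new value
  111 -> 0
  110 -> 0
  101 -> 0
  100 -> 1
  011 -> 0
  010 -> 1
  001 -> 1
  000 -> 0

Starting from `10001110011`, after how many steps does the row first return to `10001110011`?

5

step 1: 01010001100
step 2: 11011010010
step 3: 00000011110
step 4: 00000100001
step 5: 10001110011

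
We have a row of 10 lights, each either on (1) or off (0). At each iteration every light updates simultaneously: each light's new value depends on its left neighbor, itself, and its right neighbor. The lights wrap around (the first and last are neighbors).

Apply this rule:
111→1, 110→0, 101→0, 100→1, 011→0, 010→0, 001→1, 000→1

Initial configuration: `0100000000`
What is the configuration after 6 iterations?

0001000001

1011111111
0001111111
1110111110
0100011100
1011101011
0001000001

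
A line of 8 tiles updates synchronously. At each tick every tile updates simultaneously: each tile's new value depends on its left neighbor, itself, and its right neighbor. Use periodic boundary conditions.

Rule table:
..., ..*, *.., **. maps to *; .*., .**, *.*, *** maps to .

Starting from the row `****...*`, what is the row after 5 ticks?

...****.
***...**
..****..
**...***
.****...

.****...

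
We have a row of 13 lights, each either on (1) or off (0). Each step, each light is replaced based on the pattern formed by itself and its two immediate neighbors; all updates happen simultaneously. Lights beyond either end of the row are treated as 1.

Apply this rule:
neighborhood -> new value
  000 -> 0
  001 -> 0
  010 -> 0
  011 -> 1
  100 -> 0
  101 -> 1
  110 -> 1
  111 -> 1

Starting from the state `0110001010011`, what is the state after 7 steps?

step 1: 1110000100011
step 2: 1110000000011
step 3: 1110000000011  (fixed point — unchanged through step 7)

1110000000011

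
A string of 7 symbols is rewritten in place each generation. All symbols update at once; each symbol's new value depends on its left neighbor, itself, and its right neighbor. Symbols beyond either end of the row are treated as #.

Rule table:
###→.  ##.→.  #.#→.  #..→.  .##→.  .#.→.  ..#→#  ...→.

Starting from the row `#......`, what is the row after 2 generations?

.....#.

generation 1: ......#
generation 2: .....#.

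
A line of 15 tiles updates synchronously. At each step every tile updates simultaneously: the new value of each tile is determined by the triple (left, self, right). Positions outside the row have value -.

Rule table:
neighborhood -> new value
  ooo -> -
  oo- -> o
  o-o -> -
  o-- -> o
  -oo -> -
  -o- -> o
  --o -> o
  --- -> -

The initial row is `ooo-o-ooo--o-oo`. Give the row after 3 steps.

step 1: --o-o---oooo--o
step 2: -oo-oo-o---oooo
step 3: o-o--o-oo-o---o

o-o--o-oo-o---o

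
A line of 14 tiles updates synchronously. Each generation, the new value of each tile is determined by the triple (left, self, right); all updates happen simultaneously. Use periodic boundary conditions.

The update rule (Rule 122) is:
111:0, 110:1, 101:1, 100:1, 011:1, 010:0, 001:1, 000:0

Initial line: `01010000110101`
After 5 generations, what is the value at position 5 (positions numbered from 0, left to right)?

0

generation 1: 10101001111010
generation 2: 01010111001101
generation 3: 10101101111110
generation 4: 01011111000011
generation 5: 10110001100111
position 5 holds 0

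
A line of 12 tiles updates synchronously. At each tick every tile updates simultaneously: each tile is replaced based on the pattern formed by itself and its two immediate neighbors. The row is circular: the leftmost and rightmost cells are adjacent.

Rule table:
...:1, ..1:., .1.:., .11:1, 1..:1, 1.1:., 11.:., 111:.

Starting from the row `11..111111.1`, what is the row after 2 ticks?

tick 1: ..1.1......1
tick 2: 1....11111..

1....11111..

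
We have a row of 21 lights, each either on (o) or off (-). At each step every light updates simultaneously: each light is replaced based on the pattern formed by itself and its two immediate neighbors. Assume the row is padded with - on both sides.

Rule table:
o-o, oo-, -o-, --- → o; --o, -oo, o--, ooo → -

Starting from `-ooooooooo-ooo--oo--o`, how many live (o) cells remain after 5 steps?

step 1: ---------oo--o---o--o
step 2: oooooooo--o--o-o-o--o
step 3: -------o--o--ooooo--o
step 4: oooooo-o--o------o--o
step 5: -----ooo--o-oooo-o--o
count of o: 10

10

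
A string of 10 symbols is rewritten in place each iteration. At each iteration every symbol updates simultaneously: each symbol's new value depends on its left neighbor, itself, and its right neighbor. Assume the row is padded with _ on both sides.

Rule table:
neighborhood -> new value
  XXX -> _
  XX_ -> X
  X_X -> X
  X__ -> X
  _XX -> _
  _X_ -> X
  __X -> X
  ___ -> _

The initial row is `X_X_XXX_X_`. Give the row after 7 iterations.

_XXXX_XXXX

XXXX__XXXX
___XXX___X
__X__XX_XX
_XXXX_XX_X
X___XX_XXX
XX_X_XX__X
_XXXX_XXXX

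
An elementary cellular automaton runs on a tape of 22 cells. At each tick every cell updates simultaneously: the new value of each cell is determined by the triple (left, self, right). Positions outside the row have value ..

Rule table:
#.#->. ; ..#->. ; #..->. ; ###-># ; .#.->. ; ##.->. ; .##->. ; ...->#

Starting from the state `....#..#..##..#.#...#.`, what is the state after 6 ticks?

....##..#####....#..##

tick 1: ###...............#...
tick 2: .#..#############...##
tick 3: .....###########..#...
tick 4: ####..#########.....##
tick 5: .##....#######..###...
tick 6: ....##..#####....#..##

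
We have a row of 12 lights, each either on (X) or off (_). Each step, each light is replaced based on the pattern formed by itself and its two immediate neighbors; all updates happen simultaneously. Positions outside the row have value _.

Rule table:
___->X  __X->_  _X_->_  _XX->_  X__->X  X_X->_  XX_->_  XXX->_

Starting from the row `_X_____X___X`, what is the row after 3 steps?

_XXXX__XX___

__XXXX__XX__
X_____X___XX
_XXXX__XX___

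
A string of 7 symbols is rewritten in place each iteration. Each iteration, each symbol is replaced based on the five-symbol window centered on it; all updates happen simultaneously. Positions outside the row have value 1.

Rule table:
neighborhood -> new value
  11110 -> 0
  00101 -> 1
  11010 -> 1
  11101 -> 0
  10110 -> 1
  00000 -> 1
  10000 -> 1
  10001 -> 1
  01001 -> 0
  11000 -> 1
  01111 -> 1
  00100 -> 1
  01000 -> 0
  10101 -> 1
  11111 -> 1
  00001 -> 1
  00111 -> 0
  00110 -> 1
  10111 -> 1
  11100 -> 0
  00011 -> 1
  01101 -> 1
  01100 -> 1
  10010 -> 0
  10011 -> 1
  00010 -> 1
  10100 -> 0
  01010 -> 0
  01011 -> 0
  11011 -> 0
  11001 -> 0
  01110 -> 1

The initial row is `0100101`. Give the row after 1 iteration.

1000101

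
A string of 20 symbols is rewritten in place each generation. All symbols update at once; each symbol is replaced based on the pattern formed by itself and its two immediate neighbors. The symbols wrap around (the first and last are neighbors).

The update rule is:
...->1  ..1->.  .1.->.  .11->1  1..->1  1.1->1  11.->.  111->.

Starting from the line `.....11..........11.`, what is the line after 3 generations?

111..11.1111111..11.

1111.1.111111111.1.1
....1.11........1.11
111..11.1111111..11.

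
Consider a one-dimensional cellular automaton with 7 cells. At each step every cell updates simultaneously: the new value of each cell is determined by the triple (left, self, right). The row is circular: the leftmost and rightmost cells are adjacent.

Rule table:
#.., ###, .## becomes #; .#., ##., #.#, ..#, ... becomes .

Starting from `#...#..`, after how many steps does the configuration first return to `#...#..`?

7

step 1: .#...#.
step 2: ..#...#
step 3: #..#...
step 4: .#..#..
step 5: ..#..#.
step 6: ...#..#
step 7: #...#..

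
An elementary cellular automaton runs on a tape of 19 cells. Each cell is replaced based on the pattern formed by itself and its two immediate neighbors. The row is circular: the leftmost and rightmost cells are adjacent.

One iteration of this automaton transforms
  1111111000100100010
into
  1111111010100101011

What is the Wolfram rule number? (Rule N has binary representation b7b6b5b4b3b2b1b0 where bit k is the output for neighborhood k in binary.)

237

position 1: 111 → 1  (bit 7 = 1)
position 6: 110 → 1  (bit 6 = 1)
position 18: 101 → 1  (bit 5 = 1)
position 7: 100 → 0  (bit 4 = 0)
position 0: 011 → 1  (bit 3 = 1)
position 10: 010 → 1  (bit 2 = 1)
position 9: 001 → 0  (bit 1 = 0)
position 8: 000 → 1  (bit 0 = 1)
bits b7..b0 = 11101101 = 237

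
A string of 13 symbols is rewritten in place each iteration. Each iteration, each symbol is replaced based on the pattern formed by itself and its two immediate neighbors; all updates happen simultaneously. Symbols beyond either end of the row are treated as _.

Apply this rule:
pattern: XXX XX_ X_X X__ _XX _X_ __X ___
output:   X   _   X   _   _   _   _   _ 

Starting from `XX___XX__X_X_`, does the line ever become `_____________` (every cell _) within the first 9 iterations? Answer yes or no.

yes

__________X__
_____________
all cells are _ at iteration 2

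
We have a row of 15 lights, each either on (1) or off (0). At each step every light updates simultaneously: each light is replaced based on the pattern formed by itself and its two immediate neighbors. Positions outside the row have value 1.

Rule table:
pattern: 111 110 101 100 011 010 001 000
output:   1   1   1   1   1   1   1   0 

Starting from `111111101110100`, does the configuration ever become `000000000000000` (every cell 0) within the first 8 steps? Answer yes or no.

111111111111111
111111111111111  (fixed point — unchanged through step 8)
step 8 is 111111111111111, still not uniform 0

no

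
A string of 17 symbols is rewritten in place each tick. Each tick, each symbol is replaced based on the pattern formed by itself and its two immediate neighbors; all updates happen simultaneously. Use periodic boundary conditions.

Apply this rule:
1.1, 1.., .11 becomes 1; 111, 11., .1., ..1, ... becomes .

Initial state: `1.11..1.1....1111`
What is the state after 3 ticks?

tick 1: .11.1..1.1...1...
tick 2: .1.1.1..1.1...1..
tick 3: ..1.1.1..1.1...1.

..1.1.1..1.1...1.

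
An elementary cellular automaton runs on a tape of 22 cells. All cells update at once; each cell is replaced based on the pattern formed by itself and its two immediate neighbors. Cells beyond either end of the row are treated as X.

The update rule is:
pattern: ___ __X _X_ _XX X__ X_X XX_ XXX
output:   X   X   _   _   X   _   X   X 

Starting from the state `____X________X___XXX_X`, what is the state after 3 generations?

XXXX_XXXXXXXX_XXX_XX__
XXXX__XXXXXXX__XX__XXX
XXXXXX_XXXXXXXX_XXX_XX

XXXXXX_XXXXXXXX_XXX_XX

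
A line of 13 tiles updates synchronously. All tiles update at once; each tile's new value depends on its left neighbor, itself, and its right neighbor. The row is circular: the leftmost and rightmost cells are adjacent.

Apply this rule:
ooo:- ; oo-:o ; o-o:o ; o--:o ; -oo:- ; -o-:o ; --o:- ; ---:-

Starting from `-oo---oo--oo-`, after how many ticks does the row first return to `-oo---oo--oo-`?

13

--oo---oo--oo
o--oo---oo--o
oo--oo---oo--
-oo--oo---oo-
--oo--oo---oo
o--oo--oo---o
oo--oo--oo---
-oo--oo--oo--
--oo--oo--oo-
---oo--oo--oo
o---oo--oo--o
oo---oo--oo--
-oo---oo--oo-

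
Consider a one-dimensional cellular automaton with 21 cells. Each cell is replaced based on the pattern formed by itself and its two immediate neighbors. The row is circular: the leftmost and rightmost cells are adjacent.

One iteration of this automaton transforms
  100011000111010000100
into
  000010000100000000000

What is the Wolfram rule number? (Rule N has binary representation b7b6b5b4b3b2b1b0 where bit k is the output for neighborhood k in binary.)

8

position 10: 111 → 0  (bit 7 = 0)
position 5: 110 → 0  (bit 6 = 0)
position 12: 101 → 0  (bit 5 = 0)
position 1: 100 → 0  (bit 4 = 0)
position 4: 011 → 1  (bit 3 = 1)
position 0: 010 → 0  (bit 2 = 0)
position 3: 001 → 0  (bit 1 = 0)
position 2: 000 → 0  (bit 0 = 0)
bits b7..b0 = 00001000 = 8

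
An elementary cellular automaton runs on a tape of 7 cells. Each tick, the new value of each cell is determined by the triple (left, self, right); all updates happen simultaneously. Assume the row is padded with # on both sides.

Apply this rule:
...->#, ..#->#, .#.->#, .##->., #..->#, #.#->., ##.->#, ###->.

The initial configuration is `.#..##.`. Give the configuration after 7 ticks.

####.#.

tick 1: .###.#.
tick 2: ...#.#.
tick 3: ####.#.
tick 4: ...#.#.  (repeats tick 2; period 2)
tick 7: ####.#.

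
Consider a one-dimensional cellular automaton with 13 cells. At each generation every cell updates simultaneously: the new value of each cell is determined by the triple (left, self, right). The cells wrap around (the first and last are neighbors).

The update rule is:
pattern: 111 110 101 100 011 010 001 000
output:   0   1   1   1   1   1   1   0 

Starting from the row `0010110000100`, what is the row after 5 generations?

generation 1: 0111111001110
generation 2: 1100001111011
generation 3: 0110011001110
generation 4: 1111111111011
generation 5: 0000000001110

0000000001110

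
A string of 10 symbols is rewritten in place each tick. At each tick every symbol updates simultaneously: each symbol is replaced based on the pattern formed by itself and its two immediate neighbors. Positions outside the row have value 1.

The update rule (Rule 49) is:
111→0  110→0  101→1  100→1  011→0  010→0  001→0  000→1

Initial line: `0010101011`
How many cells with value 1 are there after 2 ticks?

4

1001010100
0100101010
count of 1: 4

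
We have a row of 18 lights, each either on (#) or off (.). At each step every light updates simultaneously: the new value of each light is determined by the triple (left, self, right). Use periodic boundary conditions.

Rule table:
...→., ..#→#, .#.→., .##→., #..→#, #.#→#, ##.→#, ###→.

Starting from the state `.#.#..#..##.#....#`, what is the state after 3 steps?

#.#.##.##.##.#..#.
.#.#.##.##.##.##.#
#.#.#.##.##.##.##.

#.#.#.##.##.##.##.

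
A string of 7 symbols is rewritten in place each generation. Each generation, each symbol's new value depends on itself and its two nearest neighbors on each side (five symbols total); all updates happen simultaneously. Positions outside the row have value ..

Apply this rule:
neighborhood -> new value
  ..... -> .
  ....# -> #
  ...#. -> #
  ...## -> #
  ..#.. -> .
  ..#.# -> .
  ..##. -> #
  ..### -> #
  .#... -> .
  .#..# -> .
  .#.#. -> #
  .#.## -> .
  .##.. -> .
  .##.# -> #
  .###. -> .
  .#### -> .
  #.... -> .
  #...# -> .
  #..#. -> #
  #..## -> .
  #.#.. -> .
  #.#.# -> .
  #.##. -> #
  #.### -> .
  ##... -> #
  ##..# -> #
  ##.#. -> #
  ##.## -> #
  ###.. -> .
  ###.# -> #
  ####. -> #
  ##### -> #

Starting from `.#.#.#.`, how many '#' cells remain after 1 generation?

#.#.#..
count of #: 3

3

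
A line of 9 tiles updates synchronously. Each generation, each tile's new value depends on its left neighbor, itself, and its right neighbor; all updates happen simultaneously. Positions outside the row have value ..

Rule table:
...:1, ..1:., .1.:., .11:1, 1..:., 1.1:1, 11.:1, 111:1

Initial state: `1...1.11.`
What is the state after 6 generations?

.1111111.

..1..111.
1....111.
..11.111.
1.111111.
.1111111.
.1111111.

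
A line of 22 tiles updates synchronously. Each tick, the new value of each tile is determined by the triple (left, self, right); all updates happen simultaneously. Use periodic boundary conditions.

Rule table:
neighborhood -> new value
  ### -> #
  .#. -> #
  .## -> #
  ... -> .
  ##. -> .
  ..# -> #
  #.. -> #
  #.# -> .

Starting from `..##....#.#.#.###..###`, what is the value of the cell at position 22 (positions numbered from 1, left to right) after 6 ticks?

###.#..##.#.#.##.####.
##..####..#.#.#..###..
#.#####.###.#.#####.##
..####..##..#.####..##
#####.###.###.###.###.
####..##..##..##..##..
position 22 holds .

.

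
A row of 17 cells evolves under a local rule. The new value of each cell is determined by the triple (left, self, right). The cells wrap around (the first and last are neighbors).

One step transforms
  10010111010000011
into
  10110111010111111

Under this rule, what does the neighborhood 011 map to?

At position 5 the neighborhood is 011; the next row has 1 there.

1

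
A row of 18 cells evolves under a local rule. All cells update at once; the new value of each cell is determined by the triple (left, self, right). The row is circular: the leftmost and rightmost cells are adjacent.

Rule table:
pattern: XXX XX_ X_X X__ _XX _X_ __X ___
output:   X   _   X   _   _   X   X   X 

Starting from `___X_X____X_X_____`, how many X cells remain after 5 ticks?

XXXXXX_XXXXXX_XXXX
XXXXX_X_XXXX_X_XXX
XXXX_XXX_XX_XXX_XX
XXX_X_X_X__X_X_X_X
XX_XXXXXX_XXXXXXX_
count of X: 15

15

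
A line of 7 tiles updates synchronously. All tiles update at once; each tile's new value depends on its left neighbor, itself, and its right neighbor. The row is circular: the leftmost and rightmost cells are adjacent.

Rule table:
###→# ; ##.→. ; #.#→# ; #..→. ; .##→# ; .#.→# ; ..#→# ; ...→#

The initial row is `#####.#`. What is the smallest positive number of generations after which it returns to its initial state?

####.##
###.###
##.####
#.#####
.######
######.
#####.#

7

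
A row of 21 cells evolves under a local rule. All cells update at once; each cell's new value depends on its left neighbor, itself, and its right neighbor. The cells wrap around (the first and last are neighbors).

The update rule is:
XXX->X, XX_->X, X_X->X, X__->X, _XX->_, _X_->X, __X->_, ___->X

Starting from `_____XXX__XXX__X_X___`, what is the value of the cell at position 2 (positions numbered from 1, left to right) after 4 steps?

XXXX__XXX__XXX_XXXXXX
XXXXX__XXX__XXX_XXXXX
XXXXXX__XXX__XXX_XXXX
XXXXXXX__XXX__XXX_XXX
position 2 holds X

X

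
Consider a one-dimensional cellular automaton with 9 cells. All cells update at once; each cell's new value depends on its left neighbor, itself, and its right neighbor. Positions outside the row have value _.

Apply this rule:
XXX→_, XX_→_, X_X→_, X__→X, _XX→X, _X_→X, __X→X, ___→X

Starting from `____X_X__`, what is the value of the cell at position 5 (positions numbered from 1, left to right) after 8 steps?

XXXXX_XXX
X_____X__
XXXXXXXXX
X________
XXXXXXXXX  (repeats step 3; period 2)
step 8: X________
position 5 holds _

_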